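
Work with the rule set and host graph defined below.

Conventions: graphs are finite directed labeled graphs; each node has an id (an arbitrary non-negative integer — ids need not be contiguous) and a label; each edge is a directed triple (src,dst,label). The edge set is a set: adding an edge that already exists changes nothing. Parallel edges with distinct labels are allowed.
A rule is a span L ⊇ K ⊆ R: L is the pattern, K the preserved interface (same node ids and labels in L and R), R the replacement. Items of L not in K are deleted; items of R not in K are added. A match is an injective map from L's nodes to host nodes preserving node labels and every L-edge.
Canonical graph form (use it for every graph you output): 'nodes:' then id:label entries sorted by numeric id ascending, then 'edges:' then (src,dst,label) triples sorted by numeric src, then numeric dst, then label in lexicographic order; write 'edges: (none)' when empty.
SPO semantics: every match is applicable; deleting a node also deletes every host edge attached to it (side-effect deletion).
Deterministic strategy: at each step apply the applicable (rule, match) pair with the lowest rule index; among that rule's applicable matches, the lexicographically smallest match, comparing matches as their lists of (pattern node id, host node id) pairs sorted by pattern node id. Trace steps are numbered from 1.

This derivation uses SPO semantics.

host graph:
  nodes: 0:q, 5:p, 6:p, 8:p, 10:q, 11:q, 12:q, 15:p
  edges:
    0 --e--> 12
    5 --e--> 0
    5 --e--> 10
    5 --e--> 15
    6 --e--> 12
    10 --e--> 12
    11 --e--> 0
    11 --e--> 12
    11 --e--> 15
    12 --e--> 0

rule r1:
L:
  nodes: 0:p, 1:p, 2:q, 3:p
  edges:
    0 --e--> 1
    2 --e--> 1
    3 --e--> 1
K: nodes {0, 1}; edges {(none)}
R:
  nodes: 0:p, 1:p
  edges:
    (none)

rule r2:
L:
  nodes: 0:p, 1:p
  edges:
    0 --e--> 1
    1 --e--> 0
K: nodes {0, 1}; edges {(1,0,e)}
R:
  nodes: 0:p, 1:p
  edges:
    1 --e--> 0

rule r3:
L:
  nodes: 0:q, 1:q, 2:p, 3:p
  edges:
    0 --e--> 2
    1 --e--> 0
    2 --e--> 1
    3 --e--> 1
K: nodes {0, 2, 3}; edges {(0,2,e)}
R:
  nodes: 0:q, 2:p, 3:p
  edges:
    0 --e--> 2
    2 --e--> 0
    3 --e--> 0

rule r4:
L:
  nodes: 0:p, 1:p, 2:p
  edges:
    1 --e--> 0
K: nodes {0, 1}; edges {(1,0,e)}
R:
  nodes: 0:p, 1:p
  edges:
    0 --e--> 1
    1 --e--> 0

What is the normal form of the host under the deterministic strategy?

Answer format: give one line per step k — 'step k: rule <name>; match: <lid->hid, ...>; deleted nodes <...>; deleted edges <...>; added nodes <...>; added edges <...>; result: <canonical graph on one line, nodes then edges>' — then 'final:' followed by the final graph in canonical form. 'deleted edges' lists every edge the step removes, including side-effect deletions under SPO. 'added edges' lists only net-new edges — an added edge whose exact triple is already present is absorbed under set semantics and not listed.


step 1: rule r4; match: 0->15, 1->5, 2->6; deleted nodes 6; deleted edges (6,12,e); added nodes (none); added edges (15,5,e); result: nodes: 0:q, 5:p, 8:p, 10:q, 11:q, 12:q, 15:p edges: (0,12,e); (5,0,e); (5,10,e); (5,15,e); (10,12,e); (11,0,e); (11,12,e); (11,15,e); (12,0,e); (15,5,e)
step 2: rule r2; match: 0->5, 1->15; deleted nodes (none); deleted edges (5,15,e); added nodes (none); added edges (none); result: nodes: 0:q, 5:p, 8:p, 10:q, 11:q, 12:q, 15:p edges: (0,12,e); (5,0,e); (5,10,e); (10,12,e); (11,0,e); (11,12,e); (11,15,e); (12,0,e); (15,5,e)
step 3: rule r4; match: 0->5, 1->15, 2->8; deleted nodes 8; deleted edges (none); added nodes (none); added edges (5,15,e); result: nodes: 0:q, 5:p, 10:q, 11:q, 12:q, 15:p edges: (0,12,e); (5,0,e); (5,10,e); (5,15,e); (10,12,e); (11,0,e); (11,12,e); (11,15,e); (12,0,e); (15,5,e)
step 4: rule r2; match: 0->5, 1->15; deleted nodes (none); deleted edges (5,15,e); added nodes (none); added edges (none); result: nodes: 0:q, 5:p, 10:q, 11:q, 12:q, 15:p edges: (0,12,e); (5,0,e); (5,10,e); (10,12,e); (11,0,e); (11,12,e); (11,15,e); (12,0,e); (15,5,e)
final:
nodes: 0:q, 5:p, 10:q, 11:q, 12:q, 15:p
edges: (0,12,e); (5,0,e); (5,10,e); (10,12,e); (11,0,e); (11,12,e); (11,15,e); (12,0,e); (15,5,e)


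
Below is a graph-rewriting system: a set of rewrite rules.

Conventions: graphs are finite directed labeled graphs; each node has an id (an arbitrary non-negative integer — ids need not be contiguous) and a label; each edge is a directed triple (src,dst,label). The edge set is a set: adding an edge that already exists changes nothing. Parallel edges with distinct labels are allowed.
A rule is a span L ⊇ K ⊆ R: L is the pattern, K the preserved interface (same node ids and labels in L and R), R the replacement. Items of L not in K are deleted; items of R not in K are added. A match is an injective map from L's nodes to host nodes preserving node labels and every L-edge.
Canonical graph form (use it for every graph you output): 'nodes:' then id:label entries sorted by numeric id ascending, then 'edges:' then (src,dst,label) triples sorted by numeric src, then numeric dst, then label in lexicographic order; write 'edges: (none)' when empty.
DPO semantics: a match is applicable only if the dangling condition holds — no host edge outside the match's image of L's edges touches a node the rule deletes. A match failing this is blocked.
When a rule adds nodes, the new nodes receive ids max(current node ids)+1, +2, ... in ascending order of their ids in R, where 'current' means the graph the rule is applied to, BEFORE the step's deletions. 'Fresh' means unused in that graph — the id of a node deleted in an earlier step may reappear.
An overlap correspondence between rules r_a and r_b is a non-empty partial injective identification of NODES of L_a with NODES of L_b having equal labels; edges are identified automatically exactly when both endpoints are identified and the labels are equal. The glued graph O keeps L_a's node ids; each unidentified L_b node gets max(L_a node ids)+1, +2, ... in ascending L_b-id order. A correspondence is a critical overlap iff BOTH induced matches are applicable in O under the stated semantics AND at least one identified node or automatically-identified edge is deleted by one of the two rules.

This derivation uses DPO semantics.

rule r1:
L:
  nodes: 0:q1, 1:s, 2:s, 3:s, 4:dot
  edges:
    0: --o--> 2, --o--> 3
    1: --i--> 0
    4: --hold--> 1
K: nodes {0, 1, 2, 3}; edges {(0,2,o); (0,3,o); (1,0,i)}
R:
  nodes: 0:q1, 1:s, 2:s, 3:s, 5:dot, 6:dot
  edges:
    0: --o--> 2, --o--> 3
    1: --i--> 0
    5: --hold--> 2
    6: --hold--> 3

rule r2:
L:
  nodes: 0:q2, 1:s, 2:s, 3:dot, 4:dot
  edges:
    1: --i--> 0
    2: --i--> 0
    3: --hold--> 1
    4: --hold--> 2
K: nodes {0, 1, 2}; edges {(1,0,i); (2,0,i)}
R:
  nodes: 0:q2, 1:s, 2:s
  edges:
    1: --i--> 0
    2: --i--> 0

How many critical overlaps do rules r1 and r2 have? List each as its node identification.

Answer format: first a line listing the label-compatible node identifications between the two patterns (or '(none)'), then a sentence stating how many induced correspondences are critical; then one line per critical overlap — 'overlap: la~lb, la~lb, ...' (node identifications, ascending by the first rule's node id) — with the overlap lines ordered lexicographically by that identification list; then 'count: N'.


label-compatible node identifications between L(r1) and L(r2): 1~1, 1~2, 2~1, 2~2, 3~1, 3~2, 4~3, 4~4
6 of the induced correspondences are critical overlaps of r1 and r2.
overlap: 1~1, 2~2, 4~3
overlap: 1~1, 3~2, 4~3
overlap: 1~1, 4~3
overlap: 1~2, 2~1, 4~4
overlap: 1~2, 3~1, 4~4
overlap: 1~2, 4~4
count: 6


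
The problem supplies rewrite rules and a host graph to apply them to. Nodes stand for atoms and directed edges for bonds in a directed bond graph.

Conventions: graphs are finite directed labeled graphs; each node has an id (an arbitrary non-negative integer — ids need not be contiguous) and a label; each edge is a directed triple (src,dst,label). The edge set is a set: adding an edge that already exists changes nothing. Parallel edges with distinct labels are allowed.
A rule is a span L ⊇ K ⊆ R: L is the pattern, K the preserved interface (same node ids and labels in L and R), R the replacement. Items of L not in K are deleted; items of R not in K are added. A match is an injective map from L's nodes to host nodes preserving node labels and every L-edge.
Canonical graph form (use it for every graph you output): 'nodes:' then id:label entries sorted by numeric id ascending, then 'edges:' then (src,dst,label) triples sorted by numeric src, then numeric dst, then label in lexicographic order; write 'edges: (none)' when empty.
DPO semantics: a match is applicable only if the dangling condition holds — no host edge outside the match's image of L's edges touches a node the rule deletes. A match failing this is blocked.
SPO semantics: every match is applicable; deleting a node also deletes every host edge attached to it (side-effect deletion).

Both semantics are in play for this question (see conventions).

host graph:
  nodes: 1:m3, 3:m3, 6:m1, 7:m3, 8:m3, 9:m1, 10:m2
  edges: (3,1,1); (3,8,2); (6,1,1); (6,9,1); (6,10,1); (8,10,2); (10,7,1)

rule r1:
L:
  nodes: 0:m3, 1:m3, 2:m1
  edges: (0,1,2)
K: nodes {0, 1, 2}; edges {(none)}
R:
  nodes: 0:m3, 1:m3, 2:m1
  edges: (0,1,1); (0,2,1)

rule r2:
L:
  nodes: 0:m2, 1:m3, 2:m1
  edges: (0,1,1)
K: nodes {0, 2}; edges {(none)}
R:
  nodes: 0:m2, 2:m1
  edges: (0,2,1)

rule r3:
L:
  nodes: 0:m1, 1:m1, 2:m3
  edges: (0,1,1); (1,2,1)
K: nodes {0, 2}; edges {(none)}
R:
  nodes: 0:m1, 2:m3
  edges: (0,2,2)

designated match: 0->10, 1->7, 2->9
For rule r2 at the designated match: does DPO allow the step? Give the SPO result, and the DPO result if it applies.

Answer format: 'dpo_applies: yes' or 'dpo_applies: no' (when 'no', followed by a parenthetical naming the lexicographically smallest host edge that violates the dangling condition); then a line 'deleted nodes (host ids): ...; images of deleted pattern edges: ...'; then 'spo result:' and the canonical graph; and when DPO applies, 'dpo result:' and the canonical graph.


dpo_applies: yes
deleted nodes (host ids): 7; images of deleted pattern edges: (10,7,1)
spo result:
nodes: 1:m3, 3:m3, 6:m1, 8:m3, 9:m1, 10:m2
edges: (3,1,1); (3,8,2); (6,1,1); (6,9,1); (6,10,1); (8,10,2); (10,9,1)
dpo result:
nodes: 1:m3, 3:m3, 6:m1, 8:m3, 9:m1, 10:m2
edges: (3,1,1); (3,8,2); (6,1,1); (6,9,1); (6,10,1); (8,10,2); (10,9,1)


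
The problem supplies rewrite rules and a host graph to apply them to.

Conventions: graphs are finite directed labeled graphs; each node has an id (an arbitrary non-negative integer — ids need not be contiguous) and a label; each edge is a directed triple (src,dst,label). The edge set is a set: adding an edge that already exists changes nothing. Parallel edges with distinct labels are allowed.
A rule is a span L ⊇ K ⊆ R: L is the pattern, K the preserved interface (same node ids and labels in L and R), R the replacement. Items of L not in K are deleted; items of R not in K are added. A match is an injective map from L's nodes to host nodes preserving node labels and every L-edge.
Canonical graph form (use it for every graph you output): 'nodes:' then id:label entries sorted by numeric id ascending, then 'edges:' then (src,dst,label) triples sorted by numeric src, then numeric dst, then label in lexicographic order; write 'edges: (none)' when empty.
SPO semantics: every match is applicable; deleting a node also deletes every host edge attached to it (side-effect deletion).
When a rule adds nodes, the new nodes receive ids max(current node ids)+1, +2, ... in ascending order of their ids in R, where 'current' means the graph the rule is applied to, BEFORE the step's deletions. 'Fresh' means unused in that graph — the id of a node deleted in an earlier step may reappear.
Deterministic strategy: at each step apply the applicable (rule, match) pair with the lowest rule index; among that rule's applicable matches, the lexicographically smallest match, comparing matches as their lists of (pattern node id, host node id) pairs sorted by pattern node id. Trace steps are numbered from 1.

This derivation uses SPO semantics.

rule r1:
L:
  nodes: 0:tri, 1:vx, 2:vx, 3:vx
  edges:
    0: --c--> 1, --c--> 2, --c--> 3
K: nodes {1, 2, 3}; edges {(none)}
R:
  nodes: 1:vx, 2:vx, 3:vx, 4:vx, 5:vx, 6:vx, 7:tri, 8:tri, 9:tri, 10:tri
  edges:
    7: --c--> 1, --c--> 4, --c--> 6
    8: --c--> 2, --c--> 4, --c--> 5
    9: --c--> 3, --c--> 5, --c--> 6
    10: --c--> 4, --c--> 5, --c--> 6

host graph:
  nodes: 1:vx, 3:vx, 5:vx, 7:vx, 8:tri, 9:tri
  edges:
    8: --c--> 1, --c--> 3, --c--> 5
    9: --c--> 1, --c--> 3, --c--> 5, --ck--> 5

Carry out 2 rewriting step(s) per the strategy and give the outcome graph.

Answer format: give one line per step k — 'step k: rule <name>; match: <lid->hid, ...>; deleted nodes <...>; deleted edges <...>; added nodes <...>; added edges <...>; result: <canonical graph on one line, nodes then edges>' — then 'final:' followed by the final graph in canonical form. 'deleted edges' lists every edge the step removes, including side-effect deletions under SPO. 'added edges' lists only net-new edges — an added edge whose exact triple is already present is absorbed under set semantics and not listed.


step 1: rule r1; match: 0->8, 1->1, 2->3, 3->5; deleted nodes 8; deleted edges (8,1,c); (8,3,c); (8,5,c); added nodes 10, 11, 12, 13, 14, 15, 16; added edges (13,1,c); (13,10,c); (13,12,c); (14,3,c); (14,10,c); (14,11,c); (15,5,c); (15,11,c); (15,12,c); (16,10,c); (16,11,c); (16,12,c); result: nodes: 1:vx, 3:vx, 5:vx, 7:vx, 9:tri, 10:vx, 11:vx, 12:vx, 13:tri, 14:tri, 15:tri, 16:tri edges: (9,1,c); (9,3,c); (9,5,c); (9,5,ck); (13,1,c); (13,10,c); (13,12,c); (14,3,c); (14,10,c); (14,11,c); (15,5,c); (15,11,c); (15,12,c); (16,10,c); (16,11,c); (16,12,c)
step 2: rule r1; match: 0->9, 1->1, 2->3, 3->5; deleted nodes 9; deleted edges (9,1,c); (9,3,c); (9,5,c); (9,5,ck); added nodes 17, 18, 19, 20, 21, 22, 23; added edges (20,1,c); (20,17,c); (20,19,c); (21,3,c); (21,17,c); (21,18,c); (22,5,c); (22,18,c); (22,19,c); (23,17,c); (23,18,c); (23,19,c); result: nodes: 1:vx, 3:vx, 5:vx, 7:vx, 10:vx, 11:vx, 12:vx, 13:tri, 14:tri, 15:tri, 16:tri, 17:vx, 18:vx, 19:vx, 20:tri, 21:tri, 22:tri, 23:tri edges: (13,1,c); (13,10,c); (13,12,c); (14,3,c); (14,10,c); (14,11,c); (15,5,c); (15,11,c); (15,12,c); (16,10,c); (16,11,c); (16,12,c); (20,1,c); (20,17,c); (20,19,c); (21,3,c); (21,17,c); (21,18,c); (22,5,c); (22,18,c); (22,19,c); (23,17,c); (23,18,c); (23,19,c)
final:
nodes: 1:vx, 3:vx, 5:vx, 7:vx, 10:vx, 11:vx, 12:vx, 13:tri, 14:tri, 15:tri, 16:tri, 17:vx, 18:vx, 19:vx, 20:tri, 21:tri, 22:tri, 23:tri
edges: (13,1,c); (13,10,c); (13,12,c); (14,3,c); (14,10,c); (14,11,c); (15,5,c); (15,11,c); (15,12,c); (16,10,c); (16,11,c); (16,12,c); (20,1,c); (20,17,c); (20,19,c); (21,3,c); (21,17,c); (21,18,c); (22,5,c); (22,18,c); (22,19,c); (23,17,c); (23,18,c); (23,19,c)


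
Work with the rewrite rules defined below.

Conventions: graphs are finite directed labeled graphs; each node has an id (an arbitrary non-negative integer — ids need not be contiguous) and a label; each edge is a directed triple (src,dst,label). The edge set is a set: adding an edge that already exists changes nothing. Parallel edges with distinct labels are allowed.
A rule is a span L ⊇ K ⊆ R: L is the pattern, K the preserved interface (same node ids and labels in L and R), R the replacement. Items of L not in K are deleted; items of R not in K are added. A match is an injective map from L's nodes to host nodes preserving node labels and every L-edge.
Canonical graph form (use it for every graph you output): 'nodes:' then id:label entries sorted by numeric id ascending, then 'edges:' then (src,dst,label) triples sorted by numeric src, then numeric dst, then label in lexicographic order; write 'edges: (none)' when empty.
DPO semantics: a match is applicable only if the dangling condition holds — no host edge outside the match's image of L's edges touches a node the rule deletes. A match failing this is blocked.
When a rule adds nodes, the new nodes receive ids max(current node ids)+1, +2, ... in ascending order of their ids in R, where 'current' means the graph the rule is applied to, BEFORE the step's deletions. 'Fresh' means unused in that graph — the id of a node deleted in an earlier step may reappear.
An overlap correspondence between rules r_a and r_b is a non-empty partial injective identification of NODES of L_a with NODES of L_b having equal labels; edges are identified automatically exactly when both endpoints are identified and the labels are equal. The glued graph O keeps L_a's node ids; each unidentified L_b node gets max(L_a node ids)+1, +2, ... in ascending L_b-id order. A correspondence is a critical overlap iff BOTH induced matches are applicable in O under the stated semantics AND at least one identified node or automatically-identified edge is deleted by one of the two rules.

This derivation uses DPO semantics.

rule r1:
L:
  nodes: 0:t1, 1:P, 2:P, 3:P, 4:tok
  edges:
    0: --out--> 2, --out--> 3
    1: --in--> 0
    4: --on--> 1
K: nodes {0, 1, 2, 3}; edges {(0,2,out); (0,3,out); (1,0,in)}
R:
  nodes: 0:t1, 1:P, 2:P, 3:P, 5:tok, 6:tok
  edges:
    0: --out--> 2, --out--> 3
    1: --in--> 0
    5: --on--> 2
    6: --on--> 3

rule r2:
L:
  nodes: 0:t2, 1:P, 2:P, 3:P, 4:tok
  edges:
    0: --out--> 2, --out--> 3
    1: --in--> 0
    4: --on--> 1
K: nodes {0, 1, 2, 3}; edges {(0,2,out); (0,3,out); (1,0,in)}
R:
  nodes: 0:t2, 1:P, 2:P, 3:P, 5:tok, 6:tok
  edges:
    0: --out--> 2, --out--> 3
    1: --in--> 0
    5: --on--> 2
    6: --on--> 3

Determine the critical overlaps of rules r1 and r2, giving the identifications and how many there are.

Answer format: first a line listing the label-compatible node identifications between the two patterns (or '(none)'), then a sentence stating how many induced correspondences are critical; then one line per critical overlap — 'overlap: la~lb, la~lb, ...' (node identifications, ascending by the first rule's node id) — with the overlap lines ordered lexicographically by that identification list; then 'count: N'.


label-compatible node identifications between L(r1) and L(r2): 1~1, 1~2, 1~3, 2~1, 2~2, 2~3, 3~1, 3~2, 3~3, 4~4
7 of the induced correspondences are critical overlaps of r1 and r2.
overlap: 1~1, 2~2, 3~3, 4~4
overlap: 1~1, 2~2, 4~4
overlap: 1~1, 2~3, 3~2, 4~4
overlap: 1~1, 2~3, 4~4
overlap: 1~1, 3~2, 4~4
overlap: 1~1, 3~3, 4~4
overlap: 1~1, 4~4
count: 7


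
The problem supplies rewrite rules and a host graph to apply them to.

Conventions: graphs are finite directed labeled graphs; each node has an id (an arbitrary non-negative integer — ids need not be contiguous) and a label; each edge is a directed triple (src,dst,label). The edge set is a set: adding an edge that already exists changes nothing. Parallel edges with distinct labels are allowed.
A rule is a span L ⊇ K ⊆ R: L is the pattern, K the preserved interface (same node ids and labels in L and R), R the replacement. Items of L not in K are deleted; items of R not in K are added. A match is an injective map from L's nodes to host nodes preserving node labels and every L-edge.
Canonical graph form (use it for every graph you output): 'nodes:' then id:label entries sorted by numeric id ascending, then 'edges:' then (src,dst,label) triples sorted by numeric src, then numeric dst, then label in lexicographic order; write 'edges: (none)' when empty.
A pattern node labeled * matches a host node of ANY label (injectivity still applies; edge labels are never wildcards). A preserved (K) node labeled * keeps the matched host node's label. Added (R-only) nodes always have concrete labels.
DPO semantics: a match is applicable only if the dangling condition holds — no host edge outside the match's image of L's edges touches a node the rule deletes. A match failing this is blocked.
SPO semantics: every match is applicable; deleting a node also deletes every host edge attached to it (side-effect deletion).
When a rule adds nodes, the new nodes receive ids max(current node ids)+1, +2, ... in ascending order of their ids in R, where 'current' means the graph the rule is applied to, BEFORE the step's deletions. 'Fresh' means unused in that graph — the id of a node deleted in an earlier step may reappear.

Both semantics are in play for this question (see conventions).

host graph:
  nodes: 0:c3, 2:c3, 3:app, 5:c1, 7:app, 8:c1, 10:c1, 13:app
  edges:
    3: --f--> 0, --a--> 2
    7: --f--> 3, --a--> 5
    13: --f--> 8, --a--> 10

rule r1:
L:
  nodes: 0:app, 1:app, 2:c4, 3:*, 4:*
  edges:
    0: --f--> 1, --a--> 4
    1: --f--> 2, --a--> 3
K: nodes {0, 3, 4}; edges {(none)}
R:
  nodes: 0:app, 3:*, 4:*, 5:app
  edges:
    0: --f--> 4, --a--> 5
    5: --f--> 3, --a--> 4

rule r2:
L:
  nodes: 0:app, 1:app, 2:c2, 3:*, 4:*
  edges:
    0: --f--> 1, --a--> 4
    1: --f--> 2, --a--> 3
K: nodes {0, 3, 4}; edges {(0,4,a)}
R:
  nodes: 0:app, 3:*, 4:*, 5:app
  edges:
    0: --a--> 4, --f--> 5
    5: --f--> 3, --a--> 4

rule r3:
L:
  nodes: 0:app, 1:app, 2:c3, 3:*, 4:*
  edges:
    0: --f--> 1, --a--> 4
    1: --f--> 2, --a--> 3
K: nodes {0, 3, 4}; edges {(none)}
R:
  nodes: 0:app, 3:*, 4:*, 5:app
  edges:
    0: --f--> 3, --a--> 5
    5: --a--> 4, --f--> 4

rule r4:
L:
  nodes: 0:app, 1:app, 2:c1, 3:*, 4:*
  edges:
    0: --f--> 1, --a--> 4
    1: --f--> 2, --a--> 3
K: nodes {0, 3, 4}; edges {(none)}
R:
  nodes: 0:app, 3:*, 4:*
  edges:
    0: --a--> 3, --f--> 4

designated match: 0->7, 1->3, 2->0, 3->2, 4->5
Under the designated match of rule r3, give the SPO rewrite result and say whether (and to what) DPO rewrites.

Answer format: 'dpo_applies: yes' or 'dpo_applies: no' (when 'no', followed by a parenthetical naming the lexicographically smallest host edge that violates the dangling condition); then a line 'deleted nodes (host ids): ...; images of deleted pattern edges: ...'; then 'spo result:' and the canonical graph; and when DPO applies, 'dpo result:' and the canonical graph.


dpo_applies: yes
deleted nodes (host ids): 0, 3; images of deleted pattern edges: (3,0,f); (3,2,a); (7,3,f); (7,5,a)
spo result:
nodes: 2:c3, 5:c1, 7:app, 8:c1, 10:c1, 13:app, 14:app
edges: (7,2,f); (7,14,a); (13,8,f); (13,10,a); (14,5,a); (14,5,f)
dpo result:
nodes: 2:c3, 5:c1, 7:app, 8:c1, 10:c1, 13:app, 14:app
edges: (7,2,f); (7,14,a); (13,8,f); (13,10,a); (14,5,a); (14,5,f)


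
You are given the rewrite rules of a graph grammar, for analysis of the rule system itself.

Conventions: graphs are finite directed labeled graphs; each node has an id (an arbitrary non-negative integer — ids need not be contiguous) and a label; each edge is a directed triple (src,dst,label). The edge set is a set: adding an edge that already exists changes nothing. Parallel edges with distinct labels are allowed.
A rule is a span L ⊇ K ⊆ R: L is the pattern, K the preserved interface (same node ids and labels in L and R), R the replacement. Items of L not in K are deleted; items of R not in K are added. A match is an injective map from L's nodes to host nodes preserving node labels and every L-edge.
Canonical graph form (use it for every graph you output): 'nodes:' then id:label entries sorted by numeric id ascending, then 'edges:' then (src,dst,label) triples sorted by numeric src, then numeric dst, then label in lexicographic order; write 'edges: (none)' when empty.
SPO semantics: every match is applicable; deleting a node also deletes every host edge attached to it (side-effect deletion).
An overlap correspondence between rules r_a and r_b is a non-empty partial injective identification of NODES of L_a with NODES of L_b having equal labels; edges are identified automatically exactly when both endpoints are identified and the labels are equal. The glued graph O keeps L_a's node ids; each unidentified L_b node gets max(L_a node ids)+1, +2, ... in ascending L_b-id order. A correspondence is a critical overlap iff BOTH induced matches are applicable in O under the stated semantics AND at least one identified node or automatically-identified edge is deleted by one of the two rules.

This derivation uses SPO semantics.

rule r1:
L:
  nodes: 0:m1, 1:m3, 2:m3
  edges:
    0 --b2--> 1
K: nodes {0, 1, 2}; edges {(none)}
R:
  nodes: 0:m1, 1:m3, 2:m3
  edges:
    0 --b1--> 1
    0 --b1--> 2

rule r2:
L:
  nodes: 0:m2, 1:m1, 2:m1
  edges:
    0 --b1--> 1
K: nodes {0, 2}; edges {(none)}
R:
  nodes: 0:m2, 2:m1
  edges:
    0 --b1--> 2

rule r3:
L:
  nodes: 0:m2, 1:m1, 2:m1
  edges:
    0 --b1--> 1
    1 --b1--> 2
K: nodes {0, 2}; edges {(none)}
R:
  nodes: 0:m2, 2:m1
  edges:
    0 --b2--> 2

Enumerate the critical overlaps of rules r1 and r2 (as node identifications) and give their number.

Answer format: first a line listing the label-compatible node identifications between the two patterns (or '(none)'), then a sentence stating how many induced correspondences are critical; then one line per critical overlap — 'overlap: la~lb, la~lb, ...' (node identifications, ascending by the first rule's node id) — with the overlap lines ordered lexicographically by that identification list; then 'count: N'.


label-compatible node identifications between L(r1) and L(r2): 0~1, 0~2
1 of the induced correspondences is a critical overlap of r1 and r2.
overlap: 0~1
count: 1


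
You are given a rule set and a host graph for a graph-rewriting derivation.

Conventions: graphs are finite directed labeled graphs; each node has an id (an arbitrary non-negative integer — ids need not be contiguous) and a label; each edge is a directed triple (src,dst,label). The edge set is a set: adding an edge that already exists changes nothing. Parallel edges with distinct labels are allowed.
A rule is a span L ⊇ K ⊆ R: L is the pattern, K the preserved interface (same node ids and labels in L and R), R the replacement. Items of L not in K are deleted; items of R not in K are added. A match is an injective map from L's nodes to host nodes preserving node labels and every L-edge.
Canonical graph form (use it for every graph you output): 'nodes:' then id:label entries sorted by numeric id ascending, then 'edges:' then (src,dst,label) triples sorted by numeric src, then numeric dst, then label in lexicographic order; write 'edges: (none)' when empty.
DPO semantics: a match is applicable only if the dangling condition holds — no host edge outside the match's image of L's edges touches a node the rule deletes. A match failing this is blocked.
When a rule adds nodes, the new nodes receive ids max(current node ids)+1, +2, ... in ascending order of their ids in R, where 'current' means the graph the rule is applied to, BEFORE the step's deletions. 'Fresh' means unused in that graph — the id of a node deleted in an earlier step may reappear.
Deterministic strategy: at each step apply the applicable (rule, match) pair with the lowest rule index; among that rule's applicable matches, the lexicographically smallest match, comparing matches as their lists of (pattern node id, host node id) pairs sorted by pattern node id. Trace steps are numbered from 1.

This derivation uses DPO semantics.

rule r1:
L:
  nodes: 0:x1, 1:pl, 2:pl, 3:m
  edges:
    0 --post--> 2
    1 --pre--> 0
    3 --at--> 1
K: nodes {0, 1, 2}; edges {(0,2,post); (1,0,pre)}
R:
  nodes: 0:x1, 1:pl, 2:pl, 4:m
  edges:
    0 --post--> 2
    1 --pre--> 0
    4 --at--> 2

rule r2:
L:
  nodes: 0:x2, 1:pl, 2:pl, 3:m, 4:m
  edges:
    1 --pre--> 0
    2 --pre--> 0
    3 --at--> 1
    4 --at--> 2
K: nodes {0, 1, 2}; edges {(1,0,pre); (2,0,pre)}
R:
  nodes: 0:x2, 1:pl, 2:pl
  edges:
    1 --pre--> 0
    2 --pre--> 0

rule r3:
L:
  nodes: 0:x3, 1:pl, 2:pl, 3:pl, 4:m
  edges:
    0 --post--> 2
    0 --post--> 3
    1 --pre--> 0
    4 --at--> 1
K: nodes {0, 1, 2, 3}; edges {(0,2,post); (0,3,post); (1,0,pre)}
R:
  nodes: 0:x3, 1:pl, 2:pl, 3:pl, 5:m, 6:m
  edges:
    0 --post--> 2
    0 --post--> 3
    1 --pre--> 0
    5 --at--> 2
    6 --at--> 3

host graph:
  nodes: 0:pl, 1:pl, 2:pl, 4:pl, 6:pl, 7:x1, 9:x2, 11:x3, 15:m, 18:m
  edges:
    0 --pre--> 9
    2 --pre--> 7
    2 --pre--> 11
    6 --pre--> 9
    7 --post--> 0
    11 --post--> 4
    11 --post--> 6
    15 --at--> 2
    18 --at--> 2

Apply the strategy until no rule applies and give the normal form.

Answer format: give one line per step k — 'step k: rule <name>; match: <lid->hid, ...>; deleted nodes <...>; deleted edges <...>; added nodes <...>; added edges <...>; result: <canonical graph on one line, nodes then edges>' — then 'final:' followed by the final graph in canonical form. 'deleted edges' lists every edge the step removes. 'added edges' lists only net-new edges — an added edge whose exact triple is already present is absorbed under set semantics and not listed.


step 1: rule r1; match: 0->7, 1->2, 2->0, 3->15; deleted nodes 15; deleted edges (15,2,at); added nodes 19; added edges (19,0,at); result: nodes: 0:pl, 1:pl, 2:pl, 4:pl, 6:pl, 7:x1, 9:x2, 11:x3, 18:m, 19:m edges: (0,9,pre); (2,7,pre); (2,11,pre); (6,9,pre); (7,0,post); (11,4,post); (11,6,post); (18,2,at); (19,0,at)
step 2: rule r1; match: 0->7, 1->2, 2->0, 3->18; deleted nodes 18; deleted edges (18,2,at); added nodes 20; added edges (20,0,at); result: nodes: 0:pl, 1:pl, 2:pl, 4:pl, 6:pl, 7:x1, 9:x2, 11:x3, 19:m, 20:m edges: (0,9,pre); (2,7,pre); (2,11,pre); (6,9,pre); (7,0,post); (11,4,post); (11,6,post); (19,0,at); (20,0,at)
final:
nodes: 0:pl, 1:pl, 2:pl, 4:pl, 6:pl, 7:x1, 9:x2, 11:x3, 19:m, 20:m
edges: (0,9,pre); (2,7,pre); (2,11,pre); (6,9,pre); (7,0,post); (11,4,post); (11,6,post); (19,0,at); (20,0,at)


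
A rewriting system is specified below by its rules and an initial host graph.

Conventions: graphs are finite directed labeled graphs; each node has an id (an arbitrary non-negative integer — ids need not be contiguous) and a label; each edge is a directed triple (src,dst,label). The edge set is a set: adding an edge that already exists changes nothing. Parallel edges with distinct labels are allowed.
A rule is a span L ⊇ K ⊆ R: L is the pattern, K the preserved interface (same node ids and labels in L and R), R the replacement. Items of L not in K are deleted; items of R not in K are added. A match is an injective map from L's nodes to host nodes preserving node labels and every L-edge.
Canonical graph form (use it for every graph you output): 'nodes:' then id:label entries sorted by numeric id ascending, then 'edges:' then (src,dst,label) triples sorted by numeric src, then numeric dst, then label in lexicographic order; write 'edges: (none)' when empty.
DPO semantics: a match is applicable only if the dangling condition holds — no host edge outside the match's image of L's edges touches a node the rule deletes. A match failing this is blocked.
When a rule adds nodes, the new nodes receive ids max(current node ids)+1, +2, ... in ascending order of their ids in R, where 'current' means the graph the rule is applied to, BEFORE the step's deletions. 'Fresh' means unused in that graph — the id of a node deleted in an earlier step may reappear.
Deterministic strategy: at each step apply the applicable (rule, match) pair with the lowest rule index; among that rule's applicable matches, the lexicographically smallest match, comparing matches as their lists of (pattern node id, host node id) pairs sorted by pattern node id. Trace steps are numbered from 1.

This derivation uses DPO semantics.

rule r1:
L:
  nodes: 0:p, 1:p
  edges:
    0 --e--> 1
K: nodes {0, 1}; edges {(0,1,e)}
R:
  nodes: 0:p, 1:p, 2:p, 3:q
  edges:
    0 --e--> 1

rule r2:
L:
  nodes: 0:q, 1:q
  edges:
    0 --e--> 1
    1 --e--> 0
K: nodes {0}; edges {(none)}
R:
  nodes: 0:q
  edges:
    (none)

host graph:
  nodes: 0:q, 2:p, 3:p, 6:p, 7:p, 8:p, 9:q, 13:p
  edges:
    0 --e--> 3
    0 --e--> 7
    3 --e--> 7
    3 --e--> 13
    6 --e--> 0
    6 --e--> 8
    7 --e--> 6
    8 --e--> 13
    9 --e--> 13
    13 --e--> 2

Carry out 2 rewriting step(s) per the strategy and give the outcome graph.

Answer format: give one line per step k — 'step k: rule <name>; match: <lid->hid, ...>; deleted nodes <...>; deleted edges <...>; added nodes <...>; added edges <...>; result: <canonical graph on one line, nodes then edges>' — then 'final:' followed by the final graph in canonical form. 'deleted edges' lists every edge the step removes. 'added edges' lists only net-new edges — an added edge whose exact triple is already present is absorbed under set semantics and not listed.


step 1: rule r1; match: 0->3, 1->7; deleted nodes (none); deleted edges (none); added nodes 14, 15; added edges (none); result: nodes: 0:q, 2:p, 3:p, 6:p, 7:p, 8:p, 9:q, 13:p, 14:p, 15:q edges: (0,3,e); (0,7,e); (3,7,e); (3,13,e); (6,0,e); (6,8,e); (7,6,e); (8,13,e); (9,13,e); (13,2,e)
step 2: rule r1; match: 0->3, 1->7; deleted nodes (none); deleted edges (none); added nodes 16, 17; added edges (none); result: nodes: 0:q, 2:p, 3:p, 6:p, 7:p, 8:p, 9:q, 13:p, 14:p, 15:q, 16:p, 17:q edges: (0,3,e); (0,7,e); (3,7,e); (3,13,e); (6,0,e); (6,8,e); (7,6,e); (8,13,e); (9,13,e); (13,2,e)
final:
nodes: 0:q, 2:p, 3:p, 6:p, 7:p, 8:p, 9:q, 13:p, 14:p, 15:q, 16:p, 17:q
edges: (0,3,e); (0,7,e); (3,7,e); (3,13,e); (6,0,e); (6,8,e); (7,6,e); (8,13,e); (9,13,e); (13,2,e)


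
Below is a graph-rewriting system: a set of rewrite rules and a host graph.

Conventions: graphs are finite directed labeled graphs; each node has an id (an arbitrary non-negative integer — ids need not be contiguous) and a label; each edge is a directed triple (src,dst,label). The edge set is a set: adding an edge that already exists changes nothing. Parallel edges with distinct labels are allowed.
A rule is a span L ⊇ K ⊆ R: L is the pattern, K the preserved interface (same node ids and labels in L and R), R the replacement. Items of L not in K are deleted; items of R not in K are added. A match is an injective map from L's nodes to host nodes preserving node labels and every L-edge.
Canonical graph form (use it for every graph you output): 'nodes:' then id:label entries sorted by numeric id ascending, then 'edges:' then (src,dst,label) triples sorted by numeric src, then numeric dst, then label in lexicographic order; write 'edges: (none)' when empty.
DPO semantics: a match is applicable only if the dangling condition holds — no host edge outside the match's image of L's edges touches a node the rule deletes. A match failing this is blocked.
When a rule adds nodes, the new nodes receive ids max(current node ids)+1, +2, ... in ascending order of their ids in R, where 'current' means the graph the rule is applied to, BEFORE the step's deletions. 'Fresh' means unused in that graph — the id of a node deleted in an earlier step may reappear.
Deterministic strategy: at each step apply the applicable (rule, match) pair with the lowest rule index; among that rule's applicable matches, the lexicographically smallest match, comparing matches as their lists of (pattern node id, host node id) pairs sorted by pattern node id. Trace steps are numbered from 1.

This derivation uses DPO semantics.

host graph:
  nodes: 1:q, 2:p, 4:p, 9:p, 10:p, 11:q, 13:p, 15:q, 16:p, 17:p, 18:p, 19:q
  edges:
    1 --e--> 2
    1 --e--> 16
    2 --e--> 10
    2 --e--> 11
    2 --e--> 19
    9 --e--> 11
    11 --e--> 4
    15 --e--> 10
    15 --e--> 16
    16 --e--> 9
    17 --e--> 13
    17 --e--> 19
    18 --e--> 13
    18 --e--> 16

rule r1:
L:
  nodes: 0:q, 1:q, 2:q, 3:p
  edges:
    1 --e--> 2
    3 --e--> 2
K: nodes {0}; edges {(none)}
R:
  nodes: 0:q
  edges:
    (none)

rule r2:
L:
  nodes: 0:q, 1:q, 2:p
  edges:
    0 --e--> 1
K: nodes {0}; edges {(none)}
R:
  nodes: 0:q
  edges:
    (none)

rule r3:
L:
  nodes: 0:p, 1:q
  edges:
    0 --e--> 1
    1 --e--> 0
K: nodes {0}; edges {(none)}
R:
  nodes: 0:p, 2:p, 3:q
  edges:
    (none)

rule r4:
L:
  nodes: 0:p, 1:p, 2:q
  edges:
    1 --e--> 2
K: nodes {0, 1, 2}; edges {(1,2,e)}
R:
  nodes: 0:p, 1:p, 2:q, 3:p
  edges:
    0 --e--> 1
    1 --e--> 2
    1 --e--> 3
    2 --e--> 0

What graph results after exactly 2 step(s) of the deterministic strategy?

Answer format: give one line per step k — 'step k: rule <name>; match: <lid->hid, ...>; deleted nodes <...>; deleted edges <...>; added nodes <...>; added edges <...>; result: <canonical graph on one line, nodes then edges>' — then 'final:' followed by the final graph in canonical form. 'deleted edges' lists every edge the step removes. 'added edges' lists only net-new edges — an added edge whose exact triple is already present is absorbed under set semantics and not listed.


step 1: rule r4; match: 0->2, 1->9, 2->11; deleted nodes (none); deleted edges (none); added nodes 20; added edges (2,9,e); (9,20,e); (11,2,e); result: nodes: 1:q, 2:p, 4:p, 9:p, 10:p, 11:q, 13:p, 15:q, 16:p, 17:p, 18:p, 19:q, 20:p edges: (1,2,e); (1,16,e); (2,9,e); (2,10,e); (2,11,e); (2,19,e); (9,11,e); (9,20,e); (11,2,e); (11,4,e); (15,10,e); (15,16,e); (16,9,e); (17,13,e); (17,19,e); (18,13,e); (18,16,e)
step 2: rule r4; match: 0->2, 1->9, 2->11; deleted nodes (none); deleted edges (none); added nodes 21; added edges (9,21,e); result: nodes: 1:q, 2:p, 4:p, 9:p, 10:p, 11:q, 13:p, 15:q, 16:p, 17:p, 18:p, 19:q, 20:p, 21:p edges: (1,2,e); (1,16,e); (2,9,e); (2,10,e); (2,11,e); (2,19,e); (9,11,e); (9,20,e); (9,21,e); (11,2,e); (11,4,e); (15,10,e); (15,16,e); (16,9,e); (17,13,e); (17,19,e); (18,13,e); (18,16,e)
final:
nodes: 1:q, 2:p, 4:p, 9:p, 10:p, 11:q, 13:p, 15:q, 16:p, 17:p, 18:p, 19:q, 20:p, 21:p
edges: (1,2,e); (1,16,e); (2,9,e); (2,10,e); (2,11,e); (2,19,e); (9,11,e); (9,20,e); (9,21,e); (11,2,e); (11,4,e); (15,10,e); (15,16,e); (16,9,e); (17,13,e); (17,19,e); (18,13,e); (18,16,e)


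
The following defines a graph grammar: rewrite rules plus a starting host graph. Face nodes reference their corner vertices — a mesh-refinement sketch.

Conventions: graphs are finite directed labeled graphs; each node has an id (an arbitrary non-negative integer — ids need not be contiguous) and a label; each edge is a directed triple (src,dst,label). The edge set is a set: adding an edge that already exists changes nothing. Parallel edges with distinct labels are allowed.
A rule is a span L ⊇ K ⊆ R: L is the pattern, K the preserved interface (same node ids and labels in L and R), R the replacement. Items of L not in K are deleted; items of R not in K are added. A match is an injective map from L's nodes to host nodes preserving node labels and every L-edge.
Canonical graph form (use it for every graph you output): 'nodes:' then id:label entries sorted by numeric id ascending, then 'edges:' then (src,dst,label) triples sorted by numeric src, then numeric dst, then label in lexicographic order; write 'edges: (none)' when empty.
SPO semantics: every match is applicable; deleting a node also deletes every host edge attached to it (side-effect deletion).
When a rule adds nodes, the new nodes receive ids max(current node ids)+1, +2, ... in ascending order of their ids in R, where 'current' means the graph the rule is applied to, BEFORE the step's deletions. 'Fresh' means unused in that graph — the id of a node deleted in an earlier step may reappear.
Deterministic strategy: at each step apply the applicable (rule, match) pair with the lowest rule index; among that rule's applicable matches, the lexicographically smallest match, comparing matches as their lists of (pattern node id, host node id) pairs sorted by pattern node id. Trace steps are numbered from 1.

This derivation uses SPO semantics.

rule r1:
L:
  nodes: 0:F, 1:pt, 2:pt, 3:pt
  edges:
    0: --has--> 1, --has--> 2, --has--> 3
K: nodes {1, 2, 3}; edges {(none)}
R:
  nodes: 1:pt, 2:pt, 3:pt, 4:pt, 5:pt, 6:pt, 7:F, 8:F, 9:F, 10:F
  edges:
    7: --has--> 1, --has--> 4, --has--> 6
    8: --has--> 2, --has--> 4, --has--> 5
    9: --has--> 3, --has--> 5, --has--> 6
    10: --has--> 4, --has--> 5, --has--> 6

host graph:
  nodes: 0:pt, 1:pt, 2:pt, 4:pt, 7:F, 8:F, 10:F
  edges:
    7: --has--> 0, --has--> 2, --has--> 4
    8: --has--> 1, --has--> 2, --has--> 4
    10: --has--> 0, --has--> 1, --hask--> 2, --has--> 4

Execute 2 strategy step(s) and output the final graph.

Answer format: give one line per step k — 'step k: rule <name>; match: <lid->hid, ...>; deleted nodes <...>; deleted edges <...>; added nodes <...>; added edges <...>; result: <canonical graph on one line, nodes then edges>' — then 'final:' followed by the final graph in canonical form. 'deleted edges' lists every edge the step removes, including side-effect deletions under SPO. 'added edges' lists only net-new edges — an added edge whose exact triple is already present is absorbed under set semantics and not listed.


step 1: rule r1; match: 0->7, 1->0, 2->2, 3->4; deleted nodes 7; deleted edges (7,0,has); (7,2,has); (7,4,has); added nodes 11, 12, 13, 14, 15, 16, 17; added edges (14,0,has); (14,11,has); (14,13,has); (15,2,has); (15,11,has); (15,12,has); (16,4,has); (16,12,has); (16,13,has); (17,11,has); (17,12,has); (17,13,has); result: nodes: 0:pt, 1:pt, 2:pt, 4:pt, 8:F, 10:F, 11:pt, 12:pt, 13:pt, 14:F, 15:F, 16:F, 17:F edges: (8,1,has); (8,2,has); (8,4,has); (10,0,has); (10,1,has); (10,2,hask); (10,4,has); (14,0,has); (14,11,has); (14,13,has); (15,2,has); (15,11,has); (15,12,has); (16,4,has); (16,12,has); (16,13,has); (17,11,has); (17,12,has); (17,13,has)
step 2: rule r1; match: 0->8, 1->1, 2->2, 3->4; deleted nodes 8; deleted edges (8,1,has); (8,2,has); (8,4,has); added nodes 18, 19, 20, 21, 22, 23, 24; added edges (21,1,has); (21,18,has); (21,20,has); (22,2,has); (22,18,has); (22,19,has); (23,4,has); (23,19,has); (23,20,has); (24,18,has); (24,19,has); (24,20,has); result: nodes: 0:pt, 1:pt, 2:pt, 4:pt, 10:F, 11:pt, 12:pt, 13:pt, 14:F, 15:F, 16:F, 17:F, 18:pt, 19:pt, 20:pt, 21:F, 22:F, 23:F, 24:F edges: (10,0,has); (10,1,has); (10,2,hask); (10,4,has); (14,0,has); (14,11,has); (14,13,has); (15,2,has); (15,11,has); (15,12,has); (16,4,has); (16,12,has); (16,13,has); (17,11,has); (17,12,has); (17,13,has); (21,1,has); (21,18,has); (21,20,has); (22,2,has); (22,18,has); (22,19,has); (23,4,has); (23,19,has); (23,20,has); (24,18,has); (24,19,has); (24,20,has)
final:
nodes: 0:pt, 1:pt, 2:pt, 4:pt, 10:F, 11:pt, 12:pt, 13:pt, 14:F, 15:F, 16:F, 17:F, 18:pt, 19:pt, 20:pt, 21:F, 22:F, 23:F, 24:F
edges: (10,0,has); (10,1,has); (10,2,hask); (10,4,has); (14,0,has); (14,11,has); (14,13,has); (15,2,has); (15,11,has); (15,12,has); (16,4,has); (16,12,has); (16,13,has); (17,11,has); (17,12,has); (17,13,has); (21,1,has); (21,18,has); (21,20,has); (22,2,has); (22,18,has); (22,19,has); (23,4,has); (23,19,has); (23,20,has); (24,18,has); (24,19,has); (24,20,has)
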